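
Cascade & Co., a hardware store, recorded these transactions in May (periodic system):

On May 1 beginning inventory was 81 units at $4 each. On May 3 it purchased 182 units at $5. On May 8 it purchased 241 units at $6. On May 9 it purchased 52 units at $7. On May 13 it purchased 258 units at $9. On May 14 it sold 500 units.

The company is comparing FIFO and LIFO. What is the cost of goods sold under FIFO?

COGS = $2,656

FIFO COGS: 81 @ $4 + 182 @ $5 + 237 @ $6 = $2,656
LIFO COGS: 258 @ $9 + 52 @ $7 + 190 @ $6 = $3,826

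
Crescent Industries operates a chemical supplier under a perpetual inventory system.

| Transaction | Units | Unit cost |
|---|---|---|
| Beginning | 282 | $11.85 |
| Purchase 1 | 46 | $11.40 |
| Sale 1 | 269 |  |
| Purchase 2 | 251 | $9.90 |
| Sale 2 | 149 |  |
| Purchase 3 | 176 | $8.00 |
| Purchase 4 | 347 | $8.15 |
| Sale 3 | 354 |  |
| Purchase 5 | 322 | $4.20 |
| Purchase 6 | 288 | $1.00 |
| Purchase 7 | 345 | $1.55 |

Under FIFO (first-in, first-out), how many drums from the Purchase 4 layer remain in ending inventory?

330

Sale 1 (269) [FIFO — oldest first]: 269 @ $11.85 = $3,187.65
Sale 2 (149) [FIFO — oldest first]: 13 @ $11.85 + 46 @ $11.40 + 90 @ $9.90 = $1,569.45
Sale 3 (354) [FIFO — oldest first]: 161 @ $9.90 + 176 @ $8.00 + 17 @ $8.15 = $3,140.45
Total COGS = $3,187.65 + $1,569.45 + $3,140.45 = $7,897.55
Ending inventory: 330 @ $8.15 + 322 @ $4.20 + 288 @ $1.00 + 345 @ $1.55 = $4,864.65
Check: goods available $12,762.20 = COGS $7,897.55 + ending $4,864.65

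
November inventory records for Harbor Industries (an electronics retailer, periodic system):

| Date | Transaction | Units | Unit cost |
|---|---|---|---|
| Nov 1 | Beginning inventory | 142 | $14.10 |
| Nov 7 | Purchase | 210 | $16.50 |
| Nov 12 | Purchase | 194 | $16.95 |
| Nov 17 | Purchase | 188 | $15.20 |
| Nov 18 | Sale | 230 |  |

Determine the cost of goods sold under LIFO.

Nov 18, 230 sold [LIFO — newest first]: 188 @ $15.20 + 42 @ $16.95 = $3,569.50
Ending inventory: 142 @ $14.10 + 210 @ $16.50 + 152 @ $16.95 = $8,043.60

COGS = $3,569.50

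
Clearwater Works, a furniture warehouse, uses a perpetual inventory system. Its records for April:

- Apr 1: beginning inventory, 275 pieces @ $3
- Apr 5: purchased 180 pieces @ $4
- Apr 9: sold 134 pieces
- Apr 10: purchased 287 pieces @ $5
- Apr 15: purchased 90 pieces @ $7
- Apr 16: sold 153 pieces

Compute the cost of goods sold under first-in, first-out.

COGS = $873

Apr 9, 134 sold [FIFO — oldest first]: 134 @ $3 = $402
Apr 16, 153 sold [FIFO — oldest first]: 141 @ $3 + 12 @ $4 = $471
Total COGS = $402 + $471 = $873
Ending inventory: 168 @ $4 + 287 @ $5 + 90 @ $7 = $2,737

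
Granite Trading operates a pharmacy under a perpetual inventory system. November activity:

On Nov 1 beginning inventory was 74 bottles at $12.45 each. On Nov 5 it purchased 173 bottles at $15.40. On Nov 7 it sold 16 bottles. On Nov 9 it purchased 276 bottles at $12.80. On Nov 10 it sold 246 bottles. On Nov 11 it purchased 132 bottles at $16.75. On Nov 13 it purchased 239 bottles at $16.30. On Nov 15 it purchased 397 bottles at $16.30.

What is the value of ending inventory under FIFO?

Ending inventory = $15,918.60

Nov 7, 16 sold [FIFO — oldest first]: 16 @ $12.45 = $199.20
Nov 10, 246 sold [FIFO — oldest first]: 58 @ $12.45 + 173 @ $15.40 + 15 @ $12.80 = $3,578.30
Total COGS = $199.20 + $3,578.30 = $3,777.50
Ending inventory: 261 @ $12.80 + 132 @ $16.75 + 239 @ $16.30 + 397 @ $16.30 = $15,918.60
Check: goods available $19,696.10 = COGS $3,777.50 + ending $15,918.60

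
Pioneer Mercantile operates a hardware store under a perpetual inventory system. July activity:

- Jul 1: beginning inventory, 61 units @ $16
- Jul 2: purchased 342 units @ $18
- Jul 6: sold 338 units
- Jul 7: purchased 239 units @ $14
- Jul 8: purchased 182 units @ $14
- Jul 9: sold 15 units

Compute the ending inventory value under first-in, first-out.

Jul 6, 338 sold [FIFO — oldest first]: 61 @ $16 + 277 @ $18 = $5,962
Jul 9, 15 sold [FIFO — oldest first]: 15 @ $18 = $270
Total COGS = $5,962 + $270 = $6,232
Ending inventory: 50 @ $18 + 239 @ $14 + 182 @ $14 = $6,794

Ending inventory = $6,794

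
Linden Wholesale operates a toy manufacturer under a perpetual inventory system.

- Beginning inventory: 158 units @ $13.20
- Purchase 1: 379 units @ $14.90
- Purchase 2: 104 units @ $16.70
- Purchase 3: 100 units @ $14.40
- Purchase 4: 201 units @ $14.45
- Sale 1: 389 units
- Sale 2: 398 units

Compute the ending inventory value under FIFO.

Sale 1 (389) [FIFO — oldest first]: 158 @ $13.20 + 231 @ $14.90 = $5,527.50
Sale 2 (398) [FIFO — oldest first]: 148 @ $14.90 + 104 @ $16.70 + 100 @ $14.40 + 46 @ $14.45 = $6,046.70
Total COGS = $5,527.50 + $6,046.70 = $11,574.20
Ending inventory: 155 @ $14.45 = $2,239.75
Check: goods available $13,813.95 = COGS $11,574.20 + ending $2,239.75

Ending inventory = $2,239.75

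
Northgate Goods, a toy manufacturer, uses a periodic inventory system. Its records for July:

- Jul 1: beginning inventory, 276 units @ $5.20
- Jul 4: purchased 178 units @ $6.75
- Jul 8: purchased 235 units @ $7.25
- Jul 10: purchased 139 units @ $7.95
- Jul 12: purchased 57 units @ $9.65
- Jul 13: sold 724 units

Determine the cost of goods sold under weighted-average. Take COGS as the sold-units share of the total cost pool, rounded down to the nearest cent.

COGS = $4,904.83

Jul 13, sell 724: 724/885 × $5,995.55 → $4,904.83
Ending inventory (cost pool remaining) = $1,090.72
Check: goods available $5,995.55 = COGS $4,904.83 + ending $1,090.72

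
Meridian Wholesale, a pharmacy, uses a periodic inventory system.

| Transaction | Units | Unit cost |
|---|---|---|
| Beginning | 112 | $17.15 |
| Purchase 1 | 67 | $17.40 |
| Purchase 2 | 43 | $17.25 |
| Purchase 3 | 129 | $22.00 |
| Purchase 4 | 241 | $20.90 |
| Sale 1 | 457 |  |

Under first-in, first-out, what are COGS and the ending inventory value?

Sale 1 (457) [FIFO — oldest first]: 112 @ $17.15 + 67 @ $17.40 + 43 @ $17.25 + 129 @ $22.00 + 106 @ $20.90 = $8,881.75
Ending inventory: 135 @ $20.90 = $2,821.50
Check: goods available $11,703.25 = COGS $8,881.75 + ending $2,821.50

COGS = $8,881.75; ending inventory = $2,821.50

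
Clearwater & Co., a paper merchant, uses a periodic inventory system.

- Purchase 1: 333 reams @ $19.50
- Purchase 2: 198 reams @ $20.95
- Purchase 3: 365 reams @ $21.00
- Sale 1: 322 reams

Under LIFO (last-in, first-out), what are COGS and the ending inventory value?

COGS = $6,762.00; ending inventory = $11,544.60

Sale 1 (322) [LIFO — newest first]: 322 @ $21.00 = $6,762.00
Ending inventory: 333 @ $19.50 + 198 @ $20.95 + 43 @ $21.00 = $11,544.60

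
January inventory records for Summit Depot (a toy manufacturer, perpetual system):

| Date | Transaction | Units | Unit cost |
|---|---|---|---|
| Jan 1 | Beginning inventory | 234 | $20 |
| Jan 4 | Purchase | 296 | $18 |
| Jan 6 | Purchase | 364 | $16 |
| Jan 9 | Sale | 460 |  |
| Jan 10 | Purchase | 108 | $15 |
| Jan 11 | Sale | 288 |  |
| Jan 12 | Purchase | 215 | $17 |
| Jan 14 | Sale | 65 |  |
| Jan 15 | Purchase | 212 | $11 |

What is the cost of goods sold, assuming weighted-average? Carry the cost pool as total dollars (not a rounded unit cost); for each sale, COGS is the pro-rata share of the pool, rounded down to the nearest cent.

After Jan 1: 234 on hand, pool $4,680.00 (≈ $20.0000 each)
After Jan 4: 530 on hand, pool $10,008.00 (≈ $18.8830 each)
After Jan 6: 894 on hand, pool $15,832.00 (≈ $17.7092 each)
Jan 9, sell 460: 460/894 × $15,832.00 → $8,146.21
After Jan 10: 542 on hand, pool $9,305.79 (≈ $17.1694 each)
Jan 11, sell 288: 288/542 × $9,305.79 → $4,944.77
After Jan 12: 469 on hand, pool $8,016.02 (≈ $17.0917 each)
Jan 14, sell 65: 65/469 × $8,016.02 → $1,110.96
After Jan 15: 616 on hand, pool $9,237.06 (≈ $14.9952 each)
Total COGS = $8,146.21 + $4,944.77 + $1,110.96 = $14,201.94
Ending inventory (cost pool remaining) = $9,237.06

COGS = $14,201.94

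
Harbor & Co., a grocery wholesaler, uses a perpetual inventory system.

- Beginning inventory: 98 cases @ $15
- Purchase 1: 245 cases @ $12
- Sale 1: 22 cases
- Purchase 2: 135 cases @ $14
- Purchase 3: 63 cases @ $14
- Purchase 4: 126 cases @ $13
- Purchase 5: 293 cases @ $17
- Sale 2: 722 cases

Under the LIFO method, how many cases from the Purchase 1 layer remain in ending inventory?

118

Sale 1 (22) [LIFO — newest first]: 22 @ $12 = $264
Sale 2 (722) [LIFO — newest first]: 293 @ $17 + 126 @ $13 + 63 @ $14 + 135 @ $14 + 105 @ $12 = $10,651
Total COGS = $264 + $10,651 = $10,915
Ending inventory: 98 @ $15 + 118 @ $12 = $2,886
Check: goods available $13,801 = COGS $10,915 + ending $2,886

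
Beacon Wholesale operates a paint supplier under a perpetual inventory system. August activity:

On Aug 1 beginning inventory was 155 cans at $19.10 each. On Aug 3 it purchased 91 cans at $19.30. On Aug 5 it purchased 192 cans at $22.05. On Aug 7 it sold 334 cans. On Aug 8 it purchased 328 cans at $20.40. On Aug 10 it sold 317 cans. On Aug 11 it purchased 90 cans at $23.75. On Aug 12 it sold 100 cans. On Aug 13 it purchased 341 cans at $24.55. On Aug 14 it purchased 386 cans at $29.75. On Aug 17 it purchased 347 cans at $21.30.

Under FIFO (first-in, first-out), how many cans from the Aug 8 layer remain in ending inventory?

Aug 7, 334 sold [FIFO — oldest first]: 155 @ $19.10 + 91 @ $19.30 + 88 @ $22.05 = $6,657.20
Aug 10, 317 sold [FIFO — oldest first]: 104 @ $22.05 + 213 @ $20.40 = $6,638.40
Aug 12, 100 sold [FIFO — oldest first]: 100 @ $20.40 = $2,040.00
Total COGS = $6,657.20 + $6,638.40 + $2,040.00 = $15,335.60
Ending inventory: 15 @ $20.40 + 90 @ $23.75 + 341 @ $24.55 + 386 @ $29.75 + 347 @ $21.30 = $29,689.65

15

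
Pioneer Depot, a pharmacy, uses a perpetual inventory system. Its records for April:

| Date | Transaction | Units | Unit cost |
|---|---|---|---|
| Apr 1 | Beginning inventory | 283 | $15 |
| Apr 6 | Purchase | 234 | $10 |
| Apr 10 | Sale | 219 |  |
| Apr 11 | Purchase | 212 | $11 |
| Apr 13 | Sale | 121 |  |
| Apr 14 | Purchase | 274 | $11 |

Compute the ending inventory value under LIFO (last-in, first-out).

Apr 10, 219 sold [LIFO — newest first]: 219 @ $10 = $2,190
Apr 13, 121 sold [LIFO — newest first]: 121 @ $11 = $1,331
Total COGS = $2,190 + $1,331 = $3,521
Ending inventory: 283 @ $15 + 15 @ $10 + 91 @ $11 + 274 @ $11 = $8,410

Ending inventory = $8,410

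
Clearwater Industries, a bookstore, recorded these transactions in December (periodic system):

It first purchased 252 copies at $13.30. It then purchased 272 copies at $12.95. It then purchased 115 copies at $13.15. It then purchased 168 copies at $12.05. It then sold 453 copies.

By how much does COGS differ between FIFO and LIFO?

FIFO COGS: 252 @ $13.30 + 201 @ $12.95 = $5,954.55
LIFO COGS: 168 @ $12.05 + 115 @ $13.15 + 170 @ $12.95 = $5,738.15
Difference = |$5,954.55 − $5,738.15| = $216.40

$216.40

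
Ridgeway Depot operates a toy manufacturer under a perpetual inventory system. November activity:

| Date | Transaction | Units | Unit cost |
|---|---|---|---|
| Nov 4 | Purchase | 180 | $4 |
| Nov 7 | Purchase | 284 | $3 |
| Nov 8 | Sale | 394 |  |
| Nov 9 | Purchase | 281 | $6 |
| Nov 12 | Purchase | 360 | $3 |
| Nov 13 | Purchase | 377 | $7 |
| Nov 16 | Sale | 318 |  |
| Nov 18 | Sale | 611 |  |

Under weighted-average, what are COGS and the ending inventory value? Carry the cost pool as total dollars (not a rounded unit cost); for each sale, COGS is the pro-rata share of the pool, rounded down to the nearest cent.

COGS = $6,152.45; ending inventory = $824.55

After Nov 4: 180 on hand, pool $720.00 (≈ $4.0000 each)
After Nov 7: 464 on hand, pool $1,572.00 (≈ $3.3879 each)
Nov 8, sell 394: 394/464 × $1,572.00 → $1,334.84
After Nov 9: 351 on hand, pool $1,923.16 (≈ $5.4791 each)
After Nov 12: 711 on hand, pool $3,003.16 (≈ $4.2239 each)
After Nov 13: 1088 on hand, pool $5,642.16 (≈ $5.1858 each)
Nov 16, sell 318: 318/1088 × $5,642.16 → $1,649.08
Nov 18, sell 611: 611/770 × $3,993.08 → $3,168.53
Total COGS = $1,334.84 + $1,649.08 + $3,168.53 = $6,152.45
Ending inventory (cost pool remaining) = $824.55
Check: goods available $6,977.00 = COGS $6,152.45 + ending $824.55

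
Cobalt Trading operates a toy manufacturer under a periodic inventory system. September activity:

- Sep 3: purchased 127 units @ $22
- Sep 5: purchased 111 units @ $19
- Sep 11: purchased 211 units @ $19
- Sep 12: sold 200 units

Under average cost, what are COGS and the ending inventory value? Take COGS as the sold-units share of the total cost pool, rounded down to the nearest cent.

COGS = $3,969.71; ending inventory = $4,942.29

Sep 12, sell 200: 200/449 × $8,912.00 → $3,969.71
Ending inventory (cost pool remaining) = $4,942.29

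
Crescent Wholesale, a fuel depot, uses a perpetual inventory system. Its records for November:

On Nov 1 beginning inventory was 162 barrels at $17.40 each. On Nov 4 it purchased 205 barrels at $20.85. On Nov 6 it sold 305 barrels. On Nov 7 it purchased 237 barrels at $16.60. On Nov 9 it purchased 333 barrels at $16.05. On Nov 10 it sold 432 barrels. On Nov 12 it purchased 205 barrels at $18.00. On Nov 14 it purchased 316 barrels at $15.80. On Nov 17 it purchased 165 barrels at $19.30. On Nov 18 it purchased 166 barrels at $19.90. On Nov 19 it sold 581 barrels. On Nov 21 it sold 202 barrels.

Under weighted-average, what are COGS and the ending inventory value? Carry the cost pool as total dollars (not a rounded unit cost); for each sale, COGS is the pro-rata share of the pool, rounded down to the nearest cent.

COGS = $26,815.59; ending inventory = $4,727.01

After Nov 1: 162 on hand, pool $2,818.80 (≈ $17.4000 each)
After Nov 4: 367 on hand, pool $7,093.05 (≈ $19.3271 each)
Nov 6, sell 305: 305/367 × $7,093.05 → $5,894.76
After Nov 7: 299 on hand, pool $5,132.49 (≈ $17.1655 each)
After Nov 9: 632 on hand, pool $10,477.14 (≈ $16.5778 each)
Nov 10, sell 432: 432/632 × $10,477.14 → $7,161.58
After Nov 12: 405 on hand, pool $7,005.56 (≈ $17.2977 each)
After Nov 14: 721 on hand, pool $11,998.36 (≈ $16.6413 each)
After Nov 17: 886 on hand, pool $15,182.86 (≈ $17.1364 each)
After Nov 18: 1052 on hand, pool $18,486.26 (≈ $17.5725 each)
Nov 19, sell 581: 581/1052 × $18,486.26 → $10,209.61
Nov 21, sell 202: 202/471 × $8,276.65 → $3,549.64
Total COGS = $5,894.76 + $7,161.58 + $10,209.61 + $3,549.64 = $26,815.59
Ending inventory (cost pool remaining) = $4,727.01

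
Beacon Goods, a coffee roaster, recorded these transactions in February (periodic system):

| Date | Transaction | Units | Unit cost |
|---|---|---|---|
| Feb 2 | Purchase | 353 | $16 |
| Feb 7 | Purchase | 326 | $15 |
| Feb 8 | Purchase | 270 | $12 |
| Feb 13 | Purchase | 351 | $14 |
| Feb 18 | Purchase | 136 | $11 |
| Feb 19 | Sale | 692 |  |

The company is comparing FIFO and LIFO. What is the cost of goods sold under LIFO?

FIFO COGS: 353 @ $16 + 326 @ $15 + 13 @ $12 = $10,694
LIFO COGS: 136 @ $11 + 351 @ $14 + 205 @ $12 = $8,870

COGS = $8,870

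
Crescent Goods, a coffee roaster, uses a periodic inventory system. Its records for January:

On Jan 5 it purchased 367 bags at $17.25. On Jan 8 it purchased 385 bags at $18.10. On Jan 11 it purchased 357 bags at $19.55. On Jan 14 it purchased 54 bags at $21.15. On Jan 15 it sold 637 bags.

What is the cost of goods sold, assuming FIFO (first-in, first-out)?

COGS = $11,217.75

Jan 15, 637 sold [FIFO — oldest first]: 367 @ $17.25 + 270 @ $18.10 = $11,217.75
Ending inventory: 115 @ $18.10 + 357 @ $19.55 + 54 @ $21.15 = $10,202.95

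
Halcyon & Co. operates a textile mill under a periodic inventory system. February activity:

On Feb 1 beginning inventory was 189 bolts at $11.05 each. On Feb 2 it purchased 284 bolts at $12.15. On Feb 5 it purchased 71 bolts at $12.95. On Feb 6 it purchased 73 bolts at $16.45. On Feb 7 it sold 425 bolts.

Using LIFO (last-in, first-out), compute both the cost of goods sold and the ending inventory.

Feb 7, 425 sold [LIFO — newest first]: 73 @ $16.45 + 71 @ $12.95 + 281 @ $12.15 = $5,534.45
Ending inventory: 189 @ $11.05 + 3 @ $12.15 = $2,124.90

COGS = $5,534.45; ending inventory = $2,124.90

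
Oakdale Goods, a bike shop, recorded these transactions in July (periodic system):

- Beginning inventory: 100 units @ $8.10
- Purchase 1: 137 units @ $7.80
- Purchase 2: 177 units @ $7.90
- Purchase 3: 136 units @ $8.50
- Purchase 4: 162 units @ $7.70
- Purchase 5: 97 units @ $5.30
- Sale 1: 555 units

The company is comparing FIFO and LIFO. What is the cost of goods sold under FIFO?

FIFO COGS: 100 @ $8.10 + 137 @ $7.80 + 177 @ $7.90 + 136 @ $8.50 + 5 @ $7.70 = $4,471.40
LIFO COGS: 97 @ $5.30 + 162 @ $7.70 + 136 @ $8.50 + 160 @ $7.90 = $4,181.50

COGS = $4,471.40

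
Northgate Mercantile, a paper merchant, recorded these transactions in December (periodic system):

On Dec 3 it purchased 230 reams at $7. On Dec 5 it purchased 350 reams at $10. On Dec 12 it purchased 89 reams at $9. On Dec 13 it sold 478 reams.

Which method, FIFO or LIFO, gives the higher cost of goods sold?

LIFO

FIFO COGS: 230 @ $7 + 248 @ $10 = $4,090
LIFO COGS: 89 @ $9 + 350 @ $10 + 39 @ $7 = $4,574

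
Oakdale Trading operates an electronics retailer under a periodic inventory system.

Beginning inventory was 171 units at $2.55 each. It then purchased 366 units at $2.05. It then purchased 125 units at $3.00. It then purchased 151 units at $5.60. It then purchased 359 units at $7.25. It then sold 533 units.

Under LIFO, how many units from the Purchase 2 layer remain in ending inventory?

Sale 1 (533) [LIFO — newest first]: 359 @ $7.25 + 151 @ $5.60 + 23 @ $3.00 = $3,517.35
Ending inventory: 171 @ $2.55 + 366 @ $2.05 + 102 @ $3.00 = $1,492.35
Check: goods available $5,009.70 = COGS $3,517.35 + ending $1,492.35

102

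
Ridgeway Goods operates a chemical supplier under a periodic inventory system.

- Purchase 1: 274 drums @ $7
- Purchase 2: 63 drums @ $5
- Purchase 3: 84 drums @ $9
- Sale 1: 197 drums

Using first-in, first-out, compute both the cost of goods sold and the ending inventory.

Sale 1 (197) [FIFO — oldest first]: 197 @ $7 = $1,379
Ending inventory: 77 @ $7 + 63 @ $5 + 84 @ $9 = $1,610

COGS = $1,379; ending inventory = $1,610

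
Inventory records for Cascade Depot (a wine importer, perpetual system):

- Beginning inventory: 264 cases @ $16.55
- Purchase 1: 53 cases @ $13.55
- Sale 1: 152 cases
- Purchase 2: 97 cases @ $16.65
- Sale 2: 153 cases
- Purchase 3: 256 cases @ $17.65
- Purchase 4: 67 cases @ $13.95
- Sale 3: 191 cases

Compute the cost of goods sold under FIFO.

COGS = $8,149.70

Sale 1 (152) [FIFO — oldest first]: 152 @ $16.55 = $2,515.60
Sale 2 (153) [FIFO — oldest first]: 112 @ $16.55 + 41 @ $13.55 = $2,409.15
Sale 3 (191) [FIFO — oldest first]: 12 @ $13.55 + 97 @ $16.65 + 82 @ $17.65 = $3,224.95
Total COGS = $2,515.60 + $2,409.15 + $3,224.95 = $8,149.70
Ending inventory: 174 @ $17.65 + 67 @ $13.95 = $4,005.75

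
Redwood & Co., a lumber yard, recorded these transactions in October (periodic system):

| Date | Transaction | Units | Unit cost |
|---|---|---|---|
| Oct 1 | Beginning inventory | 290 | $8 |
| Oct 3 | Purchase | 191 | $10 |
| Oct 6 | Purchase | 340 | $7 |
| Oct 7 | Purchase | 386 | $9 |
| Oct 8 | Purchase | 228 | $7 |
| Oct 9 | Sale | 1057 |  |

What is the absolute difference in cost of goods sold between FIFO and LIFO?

FIFO COGS: 290 @ $8 + 191 @ $10 + 340 @ $7 + 236 @ $9 = $8,734
LIFO COGS: 228 @ $7 + 386 @ $9 + 340 @ $7 + 103 @ $10 = $8,480
Difference = |$8,734 − $8,480| = $254

$254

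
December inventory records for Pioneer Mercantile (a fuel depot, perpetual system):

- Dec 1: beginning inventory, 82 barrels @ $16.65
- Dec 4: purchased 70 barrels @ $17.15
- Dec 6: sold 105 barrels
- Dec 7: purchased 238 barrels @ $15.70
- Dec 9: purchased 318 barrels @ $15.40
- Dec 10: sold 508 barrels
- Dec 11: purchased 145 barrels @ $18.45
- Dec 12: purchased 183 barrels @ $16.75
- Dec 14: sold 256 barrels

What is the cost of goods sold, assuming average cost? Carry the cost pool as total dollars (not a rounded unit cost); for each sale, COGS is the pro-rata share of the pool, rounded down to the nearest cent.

COGS = $14,087.39

After Dec 1: 82 on hand, pool $1,365.30 (≈ $16.6500 each)
After Dec 4: 152 on hand, pool $2,565.80 (≈ $16.8803 each)
Dec 6, sell 105: 105/152 × $2,565.80 → $1,772.42
After Dec 7: 285 on hand, pool $4,529.98 (≈ $15.8947 each)
After Dec 9: 603 on hand, pool $9,427.18 (≈ $15.6338 each)
Dec 10, sell 508: 508/603 × $9,427.18 → $7,941.96
After Dec 11: 240 on hand, pool $4,160.47 (≈ $17.3353 each)
After Dec 12: 423 on hand, pool $7,225.72 (≈ $17.0821 each)
Dec 14, sell 256: 256/423 × $7,225.72 → $4,373.01
Total COGS = $1,772.42 + $7,941.96 + $4,373.01 = $14,087.39
Ending inventory (cost pool remaining) = $2,852.71
Check: goods available $16,940.10 = COGS $14,087.39 + ending $2,852.71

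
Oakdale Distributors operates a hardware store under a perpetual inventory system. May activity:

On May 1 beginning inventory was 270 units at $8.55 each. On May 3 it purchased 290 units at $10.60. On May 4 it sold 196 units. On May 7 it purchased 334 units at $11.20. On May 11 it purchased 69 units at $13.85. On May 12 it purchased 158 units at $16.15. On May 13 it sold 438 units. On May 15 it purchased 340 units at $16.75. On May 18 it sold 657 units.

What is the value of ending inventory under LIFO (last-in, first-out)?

Ending inventory = $1,453.50

May 4, 196 sold [LIFO — newest first]: 196 @ $10.60 = $2,077.60
May 13, 438 sold [LIFO — newest first]: 158 @ $16.15 + 69 @ $13.85 + 211 @ $11.20 = $5,870.55
May 18, 657 sold [LIFO — newest first]: 340 @ $16.75 + 123 @ $11.20 + 94 @ $10.60 + 100 @ $8.55 = $8,924.00
Total COGS = $2,077.60 + $5,870.55 + $8,924.00 = $16,872.15
Ending inventory: 170 @ $8.55 = $1,453.50
Check: goods available $18,325.65 = COGS $16,872.15 + ending $1,453.50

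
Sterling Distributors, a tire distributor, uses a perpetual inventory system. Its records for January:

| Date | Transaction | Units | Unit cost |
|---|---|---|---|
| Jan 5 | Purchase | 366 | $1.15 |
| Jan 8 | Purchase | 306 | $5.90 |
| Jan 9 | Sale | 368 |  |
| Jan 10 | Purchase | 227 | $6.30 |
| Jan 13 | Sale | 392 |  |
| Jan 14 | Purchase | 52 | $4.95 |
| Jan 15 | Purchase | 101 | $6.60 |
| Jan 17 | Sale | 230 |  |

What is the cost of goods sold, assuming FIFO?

COGS = $4,171.20

Jan 9, 368 sold [FIFO — oldest first]: 366 @ $1.15 + 2 @ $5.90 = $432.70
Jan 13, 392 sold [FIFO — oldest first]: 304 @ $5.90 + 88 @ $6.30 = $2,348.00
Jan 17, 230 sold [FIFO — oldest first]: 139 @ $6.30 + 52 @ $4.95 + 39 @ $6.60 = $1,390.50
Total COGS = $432.70 + $2,348.00 + $1,390.50 = $4,171.20
Ending inventory: 62 @ $6.60 = $409.20
Check: goods available $4,580.40 = COGS $4,171.20 + ending $409.20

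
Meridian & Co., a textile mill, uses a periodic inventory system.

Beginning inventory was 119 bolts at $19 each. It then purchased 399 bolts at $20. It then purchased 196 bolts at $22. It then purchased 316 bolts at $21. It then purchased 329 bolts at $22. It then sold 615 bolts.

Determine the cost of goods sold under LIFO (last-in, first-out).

Sale 1 (615) [LIFO — newest first]: 329 @ $22 + 286 @ $21 = $13,244
Ending inventory: 119 @ $19 + 399 @ $20 + 196 @ $22 + 30 @ $21 = $15,183

COGS = $13,244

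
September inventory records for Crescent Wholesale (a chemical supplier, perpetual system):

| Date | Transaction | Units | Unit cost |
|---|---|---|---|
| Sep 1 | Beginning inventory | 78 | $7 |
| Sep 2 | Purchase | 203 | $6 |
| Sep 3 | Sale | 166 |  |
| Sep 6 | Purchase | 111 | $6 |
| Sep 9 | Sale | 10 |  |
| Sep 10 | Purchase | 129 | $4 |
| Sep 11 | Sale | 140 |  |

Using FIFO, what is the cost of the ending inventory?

Ending inventory = $972

Sep 3, 166 sold [FIFO — oldest first]: 78 @ $7 + 88 @ $6 = $1,074
Sep 9, 10 sold [FIFO — oldest first]: 10 @ $6 = $60
Sep 11, 140 sold [FIFO — oldest first]: 105 @ $6 + 35 @ $6 = $840
Total COGS = $1,074 + $60 + $840 = $1,974
Ending inventory: 76 @ $6 + 129 @ $4 = $972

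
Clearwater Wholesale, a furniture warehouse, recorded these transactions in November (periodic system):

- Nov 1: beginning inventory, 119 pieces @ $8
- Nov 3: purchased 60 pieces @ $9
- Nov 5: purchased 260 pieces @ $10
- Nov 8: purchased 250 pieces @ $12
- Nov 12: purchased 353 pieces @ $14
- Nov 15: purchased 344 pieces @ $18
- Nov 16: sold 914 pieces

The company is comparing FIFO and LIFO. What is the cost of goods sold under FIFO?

COGS = $10,242

FIFO COGS: 119 @ $8 + 60 @ $9 + 260 @ $10 + 250 @ $12 + 225 @ $14 = $10,242
LIFO COGS: 344 @ $18 + 353 @ $14 + 217 @ $12 = $13,738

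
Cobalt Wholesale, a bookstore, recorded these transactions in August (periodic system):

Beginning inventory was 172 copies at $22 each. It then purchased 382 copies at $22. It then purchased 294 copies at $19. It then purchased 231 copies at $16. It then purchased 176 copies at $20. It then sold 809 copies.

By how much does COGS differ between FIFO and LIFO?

FIFO COGS: 172 @ $22 + 382 @ $22 + 255 @ $19 = $17,033
LIFO COGS: 176 @ $20 + 231 @ $16 + 294 @ $19 + 108 @ $22 = $15,178
Difference = |$17,033 − $15,178| = $1,855

$1,855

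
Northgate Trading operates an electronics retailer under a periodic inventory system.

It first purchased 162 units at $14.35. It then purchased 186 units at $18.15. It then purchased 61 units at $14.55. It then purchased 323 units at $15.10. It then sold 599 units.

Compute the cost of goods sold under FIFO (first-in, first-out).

COGS = $9,457.15

Sale 1 (599) [FIFO — oldest first]: 162 @ $14.35 + 186 @ $18.15 + 61 @ $14.55 + 190 @ $15.10 = $9,457.15
Ending inventory: 133 @ $15.10 = $2,008.30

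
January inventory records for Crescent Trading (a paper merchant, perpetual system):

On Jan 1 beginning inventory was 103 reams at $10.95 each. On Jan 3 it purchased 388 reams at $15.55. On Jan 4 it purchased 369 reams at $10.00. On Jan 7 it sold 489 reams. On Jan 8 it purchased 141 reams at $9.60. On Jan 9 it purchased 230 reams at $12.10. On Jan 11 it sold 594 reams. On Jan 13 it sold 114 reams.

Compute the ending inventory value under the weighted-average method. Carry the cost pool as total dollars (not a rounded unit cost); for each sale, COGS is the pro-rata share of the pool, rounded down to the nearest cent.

Ending inventory = $404.06

After Jan 1: 103 on hand, pool $1,127.85 (≈ $10.9500 each)
After Jan 3: 491 on hand, pool $7,161.25 (≈ $14.5850 each)
After Jan 4: 860 on hand, pool $10,851.25 (≈ $12.6177 each)
Jan 7, sell 489: 489/860 × $10,851.25 → $6,170.07
After Jan 8: 512 on hand, pool $6,034.78 (≈ $11.7867 each)
After Jan 9: 742 on hand, pool $8,817.78 (≈ $11.8838 each)
Jan 11, sell 594: 594/742 × $8,817.78 → $7,058.97
Jan 13, sell 114: 114/148 × $1,758.81 → $1,354.75
Total COGS = $6,170.07 + $7,058.97 + $1,354.75 = $14,583.79
Ending inventory (cost pool remaining) = $404.06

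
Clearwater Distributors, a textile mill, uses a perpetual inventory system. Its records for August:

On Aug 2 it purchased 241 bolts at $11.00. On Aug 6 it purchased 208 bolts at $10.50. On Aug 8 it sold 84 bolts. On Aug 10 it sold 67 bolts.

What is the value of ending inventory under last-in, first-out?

Ending inventory = $3,249.50

Aug 8, 84 sold [LIFO — newest first]: 84 @ $10.50 = $882.00
Aug 10, 67 sold [LIFO — newest first]: 67 @ $10.50 = $703.50
Total COGS = $882.00 + $703.50 = $1,585.50
Ending inventory: 241 @ $11.00 + 57 @ $10.50 = $3,249.50
Check: goods available $4,835.00 = COGS $1,585.50 + ending $3,249.50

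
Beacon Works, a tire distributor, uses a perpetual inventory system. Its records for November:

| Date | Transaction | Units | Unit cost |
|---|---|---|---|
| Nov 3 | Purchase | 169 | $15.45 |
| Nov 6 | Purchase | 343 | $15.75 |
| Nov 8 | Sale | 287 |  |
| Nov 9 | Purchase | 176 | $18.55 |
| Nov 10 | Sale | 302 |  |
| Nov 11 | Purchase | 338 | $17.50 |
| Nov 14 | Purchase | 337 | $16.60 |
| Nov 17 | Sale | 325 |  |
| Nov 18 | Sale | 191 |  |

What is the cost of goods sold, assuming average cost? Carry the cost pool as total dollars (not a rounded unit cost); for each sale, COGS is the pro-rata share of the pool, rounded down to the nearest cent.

After Nov 3: 169 on hand, pool $2,611.05 (≈ $15.4500 each)
After Nov 6: 512 on hand, pool $8,013.30 (≈ $15.6510 each)
Nov 8, sell 287: 287/512 × $8,013.30 → $4,491.83
After Nov 9: 401 on hand, pool $6,786.27 (≈ $16.9234 each)
Nov 10, sell 302: 302/401 × $6,786.27 → $5,110.85
After Nov 11: 437 on hand, pool $7,590.42 (≈ $17.3694 each)
After Nov 14: 774 on hand, pool $13,184.62 (≈ $17.0344 each)
Nov 17, sell 325: 325/774 × $13,184.62 → $5,536.17
Nov 18, sell 191: 191/449 × $7,648.45 → $3,253.57
Total COGS = $4,491.83 + $5,110.85 + $5,536.17 + $3,253.57 = $18,392.42
Ending inventory (cost pool remaining) = $4,394.88

COGS = $18,392.42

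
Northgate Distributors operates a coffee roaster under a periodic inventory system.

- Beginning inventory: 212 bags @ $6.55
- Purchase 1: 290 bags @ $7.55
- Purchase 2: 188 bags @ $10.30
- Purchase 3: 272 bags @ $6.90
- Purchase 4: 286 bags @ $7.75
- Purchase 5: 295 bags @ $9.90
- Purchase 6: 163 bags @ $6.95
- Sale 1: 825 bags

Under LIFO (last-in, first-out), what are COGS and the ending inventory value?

COGS = $6,828.75; ending inventory = $6,832.40

Sale 1 (825) [LIFO — newest first]: 163 @ $6.95 + 295 @ $9.90 + 286 @ $7.75 + 81 @ $6.90 = $6,828.75
Ending inventory: 212 @ $6.55 + 290 @ $7.55 + 188 @ $10.30 + 191 @ $6.90 = $6,832.40
Check: goods available $13,661.15 = COGS $6,828.75 + ending $6,832.40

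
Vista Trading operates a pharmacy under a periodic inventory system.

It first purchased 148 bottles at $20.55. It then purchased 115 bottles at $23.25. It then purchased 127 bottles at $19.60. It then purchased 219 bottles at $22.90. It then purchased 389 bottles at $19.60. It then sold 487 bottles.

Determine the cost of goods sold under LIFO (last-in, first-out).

Sale 1 (487) [LIFO — newest first]: 389 @ $19.60 + 98 @ $22.90 = $9,868.60
Ending inventory: 148 @ $20.55 + 115 @ $23.25 + 127 @ $19.60 + 121 @ $22.90 = $10,975.25

COGS = $9,868.60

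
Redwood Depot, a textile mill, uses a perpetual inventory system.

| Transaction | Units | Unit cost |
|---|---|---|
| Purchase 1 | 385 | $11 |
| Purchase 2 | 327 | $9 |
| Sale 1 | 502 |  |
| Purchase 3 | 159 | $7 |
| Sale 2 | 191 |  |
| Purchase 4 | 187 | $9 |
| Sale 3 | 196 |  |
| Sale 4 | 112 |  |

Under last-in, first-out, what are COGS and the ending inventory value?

Sale 1 (502) [LIFO — newest first]: 327 @ $9 + 175 @ $11 = $4,868
Sale 2 (191) [LIFO — newest first]: 159 @ $7 + 32 @ $11 = $1,465
Sale 3 (196) [LIFO — newest first]: 187 @ $9 + 9 @ $11 = $1,782
Sale 4 (112) [LIFO — newest first]: 112 @ $11 = $1,232
Total COGS = $4,868 + $1,465 + $1,782 + $1,232 = $9,347
Ending inventory: 57 @ $11 = $627

COGS = $9,347; ending inventory = $627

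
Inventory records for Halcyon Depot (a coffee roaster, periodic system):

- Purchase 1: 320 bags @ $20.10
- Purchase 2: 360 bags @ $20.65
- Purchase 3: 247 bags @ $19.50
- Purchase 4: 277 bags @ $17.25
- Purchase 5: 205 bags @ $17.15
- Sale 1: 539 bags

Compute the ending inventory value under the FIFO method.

Sale 1 (539) [FIFO — oldest first]: 320 @ $20.10 + 219 @ $20.65 = $10,954.35
Ending inventory: 141 @ $20.65 + 247 @ $19.50 + 277 @ $17.25 + 205 @ $17.15 = $16,022.15

Ending inventory = $16,022.15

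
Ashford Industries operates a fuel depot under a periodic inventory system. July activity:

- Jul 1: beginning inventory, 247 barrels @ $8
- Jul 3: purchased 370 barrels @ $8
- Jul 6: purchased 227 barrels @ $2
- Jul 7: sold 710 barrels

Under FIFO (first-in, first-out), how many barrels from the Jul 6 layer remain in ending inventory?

Jul 7, 710 sold [FIFO — oldest first]: 247 @ $8 + 370 @ $8 + 93 @ $2 = $5,122
Ending inventory: 134 @ $2 = $268

134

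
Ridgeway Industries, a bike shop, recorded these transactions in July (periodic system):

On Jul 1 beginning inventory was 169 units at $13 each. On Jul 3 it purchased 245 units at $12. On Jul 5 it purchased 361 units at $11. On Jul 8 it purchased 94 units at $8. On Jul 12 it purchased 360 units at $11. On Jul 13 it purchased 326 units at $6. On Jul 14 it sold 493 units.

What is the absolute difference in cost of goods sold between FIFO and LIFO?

$2,213

FIFO COGS: 169 @ $13 + 245 @ $12 + 79 @ $11 = $6,006
LIFO COGS: 326 @ $6 + 167 @ $11 = $3,793
Difference = |$6,006 − $3,793| = $2,213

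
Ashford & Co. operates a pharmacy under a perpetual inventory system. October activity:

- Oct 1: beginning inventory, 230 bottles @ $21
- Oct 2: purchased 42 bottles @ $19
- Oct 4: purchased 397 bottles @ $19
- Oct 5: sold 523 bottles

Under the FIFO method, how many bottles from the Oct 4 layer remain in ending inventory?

Oct 5, 523 sold [FIFO — oldest first]: 230 @ $21 + 42 @ $19 + 251 @ $19 = $10,397
Ending inventory: 146 @ $19 = $2,774

146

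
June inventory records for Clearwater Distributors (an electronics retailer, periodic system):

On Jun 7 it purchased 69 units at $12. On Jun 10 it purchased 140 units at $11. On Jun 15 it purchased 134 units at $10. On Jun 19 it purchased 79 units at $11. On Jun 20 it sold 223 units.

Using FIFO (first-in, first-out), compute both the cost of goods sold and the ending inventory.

COGS = $2,508; ending inventory = $2,069

Jun 20, 223 sold [FIFO — oldest first]: 69 @ $12 + 140 @ $11 + 14 @ $10 = $2,508
Ending inventory: 120 @ $10 + 79 @ $11 = $2,069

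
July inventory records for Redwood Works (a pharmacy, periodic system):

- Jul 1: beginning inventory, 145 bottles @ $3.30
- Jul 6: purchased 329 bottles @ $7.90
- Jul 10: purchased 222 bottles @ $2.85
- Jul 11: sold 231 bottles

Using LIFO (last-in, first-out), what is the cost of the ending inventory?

Jul 11, 231 sold [LIFO — newest first]: 222 @ $2.85 + 9 @ $7.90 = $703.80
Ending inventory: 145 @ $3.30 + 320 @ $7.90 = $3,006.50
Check: goods available $3,710.30 = COGS $703.80 + ending $3,006.50

Ending inventory = $3,006.50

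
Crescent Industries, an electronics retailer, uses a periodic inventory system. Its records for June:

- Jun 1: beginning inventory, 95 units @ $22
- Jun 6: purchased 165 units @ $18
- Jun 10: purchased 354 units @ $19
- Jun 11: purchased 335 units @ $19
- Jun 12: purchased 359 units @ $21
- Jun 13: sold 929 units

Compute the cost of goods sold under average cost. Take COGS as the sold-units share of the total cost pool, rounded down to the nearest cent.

Jun 13, sell 929: 929/1308 × $25,690.00 → $18,246.18
Ending inventory (cost pool remaining) = $7,443.82
Check: goods available $25,690.00 = COGS $18,246.18 + ending $7,443.82

COGS = $18,246.18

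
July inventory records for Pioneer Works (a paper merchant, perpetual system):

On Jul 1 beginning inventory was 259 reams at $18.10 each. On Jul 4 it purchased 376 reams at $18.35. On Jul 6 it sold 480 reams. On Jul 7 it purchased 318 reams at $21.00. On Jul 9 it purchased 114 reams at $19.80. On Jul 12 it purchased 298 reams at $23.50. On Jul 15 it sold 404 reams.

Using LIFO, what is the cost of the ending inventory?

Jul 6, 480 sold [LIFO — newest first]: 376 @ $18.35 + 104 @ $18.10 = $8,782.00
Jul 15, 404 sold [LIFO — newest first]: 298 @ $23.50 + 106 @ $19.80 = $9,101.80
Total COGS = $8,782.00 + $9,101.80 = $17,883.80
Ending inventory: 155 @ $18.10 + 318 @ $21.00 + 8 @ $19.80 = $9,641.90
Check: goods available $27,525.70 = COGS $17,883.80 + ending $9,641.90

Ending inventory = $9,641.90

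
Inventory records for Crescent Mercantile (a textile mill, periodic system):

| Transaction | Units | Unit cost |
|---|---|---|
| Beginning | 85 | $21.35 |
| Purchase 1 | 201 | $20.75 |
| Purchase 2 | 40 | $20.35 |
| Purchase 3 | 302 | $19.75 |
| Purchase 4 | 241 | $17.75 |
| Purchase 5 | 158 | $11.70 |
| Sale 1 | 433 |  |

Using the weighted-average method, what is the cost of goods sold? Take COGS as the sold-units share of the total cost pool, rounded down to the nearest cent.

Sale 1, sell 433: 433/1027 × $18,890.35 → $7,964.48
Ending inventory (cost pool remaining) = $10,925.87
Check: goods available $18,890.35 = COGS $7,964.48 + ending $10,925.87

COGS = $7,964.48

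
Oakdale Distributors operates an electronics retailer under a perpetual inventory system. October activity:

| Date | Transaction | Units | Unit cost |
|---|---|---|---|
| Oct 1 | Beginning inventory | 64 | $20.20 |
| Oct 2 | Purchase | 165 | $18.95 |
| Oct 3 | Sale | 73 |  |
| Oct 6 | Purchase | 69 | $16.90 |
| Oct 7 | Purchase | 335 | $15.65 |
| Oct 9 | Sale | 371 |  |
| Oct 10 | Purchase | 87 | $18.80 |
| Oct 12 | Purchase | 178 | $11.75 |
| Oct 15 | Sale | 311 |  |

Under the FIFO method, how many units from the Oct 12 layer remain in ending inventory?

Oct 3, 73 sold [FIFO — oldest first]: 64 @ $20.20 + 9 @ $18.95 = $1,463.35
Oct 9, 371 sold [FIFO — oldest first]: 156 @ $18.95 + 69 @ $16.90 + 146 @ $15.65 = $6,407.20
Oct 15, 311 sold [FIFO — oldest first]: 189 @ $15.65 + 87 @ $18.80 + 35 @ $11.75 = $5,004.70
Total COGS = $1,463.35 + $6,407.20 + $5,004.70 = $12,875.25
Ending inventory: 143 @ $11.75 = $1,680.25

143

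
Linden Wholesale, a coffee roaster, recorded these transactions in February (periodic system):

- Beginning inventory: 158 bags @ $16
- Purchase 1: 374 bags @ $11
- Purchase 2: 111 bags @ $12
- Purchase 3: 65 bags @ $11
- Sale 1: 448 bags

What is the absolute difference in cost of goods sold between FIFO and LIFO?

$679

FIFO COGS: 158 @ $16 + 290 @ $11 = $5,718
LIFO COGS: 65 @ $11 + 111 @ $12 + 272 @ $11 = $5,039
Difference = |$5,718 − $5,039| = $679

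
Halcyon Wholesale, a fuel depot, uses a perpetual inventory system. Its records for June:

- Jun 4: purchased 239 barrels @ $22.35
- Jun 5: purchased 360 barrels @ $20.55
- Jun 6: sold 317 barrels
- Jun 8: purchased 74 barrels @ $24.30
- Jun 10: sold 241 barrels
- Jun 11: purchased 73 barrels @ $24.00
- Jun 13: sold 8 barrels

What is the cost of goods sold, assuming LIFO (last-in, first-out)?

COGS = $12,159.60

Jun 6, 317 sold [LIFO — newest first]: 317 @ $20.55 = $6,514.35
Jun 10, 241 sold [LIFO — newest first]: 74 @ $24.30 + 43 @ $20.55 + 124 @ $22.35 = $5,453.25
Jun 13, 8 sold [LIFO — newest first]: 8 @ $24.00 = $192.00
Total COGS = $6,514.35 + $5,453.25 + $192.00 = $12,159.60
Ending inventory: 115 @ $22.35 + 65 @ $24.00 = $4,130.25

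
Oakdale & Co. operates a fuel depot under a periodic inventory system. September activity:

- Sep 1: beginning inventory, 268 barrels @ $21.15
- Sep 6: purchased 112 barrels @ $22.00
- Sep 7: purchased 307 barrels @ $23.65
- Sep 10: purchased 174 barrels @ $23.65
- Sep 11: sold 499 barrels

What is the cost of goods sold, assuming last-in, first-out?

Sep 11, 499 sold [LIFO — newest first]: 174 @ $23.65 + 307 @ $23.65 + 18 @ $22.00 = $11,771.65
Ending inventory: 268 @ $21.15 + 94 @ $22.00 = $7,736.20
Check: goods available $19,507.85 = COGS $11,771.65 + ending $7,736.20

COGS = $11,771.65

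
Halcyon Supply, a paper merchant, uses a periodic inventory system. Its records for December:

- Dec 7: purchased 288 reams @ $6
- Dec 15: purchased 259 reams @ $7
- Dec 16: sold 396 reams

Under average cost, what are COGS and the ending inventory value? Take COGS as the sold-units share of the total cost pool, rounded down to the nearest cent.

Dec 16, sell 396: 396/547 × $3,541.00 → $2,563.50
Ending inventory (cost pool remaining) = $977.50
Check: goods available $3,541.00 = COGS $2,563.50 + ending $977.50

COGS = $2,563.50; ending inventory = $977.50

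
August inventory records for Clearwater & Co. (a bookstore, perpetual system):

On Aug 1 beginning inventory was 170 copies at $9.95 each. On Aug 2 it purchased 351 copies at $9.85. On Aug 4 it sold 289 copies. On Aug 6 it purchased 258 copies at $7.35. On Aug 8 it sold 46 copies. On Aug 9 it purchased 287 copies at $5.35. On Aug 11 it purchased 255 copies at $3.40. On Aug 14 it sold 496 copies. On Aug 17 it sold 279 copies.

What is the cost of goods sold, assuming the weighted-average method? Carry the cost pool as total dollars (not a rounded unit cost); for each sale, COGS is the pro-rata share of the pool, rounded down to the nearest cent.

After Aug 1: 170 on hand, pool $1,691.50 (≈ $9.9500 each)
After Aug 2: 521 on hand, pool $5,148.85 (≈ $9.8826 each)
Aug 4, sell 289: 289/521 × $5,148.85 → $2,856.07
After Aug 6: 490 on hand, pool $4,189.08 (≈ $8.5491 each)
Aug 8, sell 46: 46/490 × $4,189.08 → $393.26
After Aug 9: 731 on hand, pool $5,331.27 (≈ $7.2931 each)
After Aug 11: 986 on hand, pool $6,198.27 (≈ $6.2863 each)
Aug 14, sell 496: 496/986 × $6,198.27 → $3,117.99
Aug 17, sell 279: 279/490 × $3,080.28 → $1,753.87
Total COGS = $2,856.07 + $393.26 + $3,117.99 + $1,753.87 = $8,121.19
Ending inventory (cost pool remaining) = $1,326.41
Check: goods available $9,447.60 = COGS $8,121.19 + ending $1,326.41

COGS = $8,121.19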